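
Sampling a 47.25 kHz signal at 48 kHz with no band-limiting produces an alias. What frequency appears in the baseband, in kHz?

Nyquist = 48,000/2 = 24,000 Hz; 47,250 Hz exceeds it.
Alias = |47,250 − 1×48,000| = |47,250 − 48,000| = 750 Hz = 0.75 kHz.

0.75 kHz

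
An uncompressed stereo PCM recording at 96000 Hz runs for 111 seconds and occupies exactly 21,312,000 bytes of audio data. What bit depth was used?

8 bits

Bytes per sample = 21,312,000 / (96,000 × 111 × 2) = 21,312,000 / 21,312,000 = 1.
Bit depth = 1 × 8 = 8 bits.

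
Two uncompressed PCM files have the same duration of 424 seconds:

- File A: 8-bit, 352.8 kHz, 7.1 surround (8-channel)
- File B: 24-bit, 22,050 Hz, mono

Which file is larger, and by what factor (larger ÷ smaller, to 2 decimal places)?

File A: 352,800 × 1 × 8 = 2,822,400 bytes/s.
File B: 22,050 × 3 × 1 = 66,150 bytes/s.
File A is larger; ratio = 1,196,697,600 / 28,047,600 = 42.67.

File A, by a factor of 42.67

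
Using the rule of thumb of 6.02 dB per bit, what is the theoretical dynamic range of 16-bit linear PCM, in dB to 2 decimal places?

96.32 dB

16 × 6.02 = 96.32 dB.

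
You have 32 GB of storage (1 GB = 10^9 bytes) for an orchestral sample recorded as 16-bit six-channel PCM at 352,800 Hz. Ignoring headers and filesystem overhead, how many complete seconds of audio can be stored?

7,558 seconds

Uncompressed byte rate = 352,800 × 2 × 6 = 4,233,600 bytes/s.
Capacity = 32 × 1,000,000,000 = 32,000,000,000 bytes.
32,000,000,000 / 4,233,600 ≈ 7558.58 s → 7,558 seconds.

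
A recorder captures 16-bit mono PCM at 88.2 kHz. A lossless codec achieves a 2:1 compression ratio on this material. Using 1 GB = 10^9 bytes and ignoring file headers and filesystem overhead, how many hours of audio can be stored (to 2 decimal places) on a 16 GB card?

50.39 hours

Uncompressed byte rate = 88,200 × 2 × 1 = 176,400 bytes/s.
After 2:1 compression, effective rate ≈ 88200 bytes/s.
Capacity = 16 × 1,000,000,000 = 16,000,000,000 bytes.
16,000,000,000 / effective rate ≈ 181405.9 s → 50.39 hours.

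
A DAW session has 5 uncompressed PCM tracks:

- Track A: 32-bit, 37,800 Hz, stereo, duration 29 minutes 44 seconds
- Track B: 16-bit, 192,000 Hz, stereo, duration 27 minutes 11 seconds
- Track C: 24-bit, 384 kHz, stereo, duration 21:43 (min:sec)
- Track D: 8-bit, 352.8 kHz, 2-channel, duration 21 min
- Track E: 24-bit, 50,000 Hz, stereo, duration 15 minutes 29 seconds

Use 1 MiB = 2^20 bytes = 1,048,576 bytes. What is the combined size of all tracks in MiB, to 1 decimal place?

5685.8 MiB

Track A: 29 minutes 44 seconds = 1,784 s; 37,800 × 1,784 × 4 × 2 = 539,481,600 bytes.
Track B: 27 minutes 11 seconds = 1,631 s; 192,000 × 1,631 × 2 × 2 = 1,252,608,000 bytes.
Track C: 21:43 (min:sec) = 1,303 s; 384,000 × 1,303 × 3 × 2 = 3,002,112,000 bytes.
Track D: 21 min = 1,260 s; 352,800 × 1,260 × 1 × 2 = 889,056,000 bytes.
Track E: 15 minutes 29 seconds = 929 s; 50,000 × 929 × 3 × 2 = 278,700,000 bytes.
Total = 5,961,957,600 bytes = 5685.8 MiB.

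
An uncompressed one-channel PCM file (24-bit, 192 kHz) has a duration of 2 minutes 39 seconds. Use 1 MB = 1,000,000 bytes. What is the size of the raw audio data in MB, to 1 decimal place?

91.6 MB

Duration = 2 minutes 39 seconds = 159 s.
Bytes = 192,000 samples/s × 159 s × 3 bytes/sample × 1 ch = 91,584,000 bytes.
91,584,000 / 1,000,000 = 91.6 MB.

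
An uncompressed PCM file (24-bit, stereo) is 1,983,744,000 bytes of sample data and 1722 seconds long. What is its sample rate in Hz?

Bytes = sample_rate × seconds × bytes_per_sample × channels.
sample_rate = 1,983,744,000 / (1,722 × 3 × 2) = 1,983,744,000 / 10,332 = 192,000 Hz.

192,000 Hz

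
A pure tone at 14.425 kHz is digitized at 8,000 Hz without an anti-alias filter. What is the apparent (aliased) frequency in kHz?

Nyquist = 8,000/2 = 4,000 Hz; 14,425 Hz exceeds it.
Alias = |14,425 − 2×8,000| = |14,425 − 16,000| = 1,575 Hz = 1.575 kHz.

1.575 kHz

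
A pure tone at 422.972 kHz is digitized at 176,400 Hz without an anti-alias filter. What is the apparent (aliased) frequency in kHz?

70.172 kHz

Nyquist = 176,400/2 = 88,200 Hz; 422,972 Hz exceeds it.
Alias = |422,972 − 2×176,400| = |422,972 − 352,800| = 70,172 Hz = 70.172 kHz.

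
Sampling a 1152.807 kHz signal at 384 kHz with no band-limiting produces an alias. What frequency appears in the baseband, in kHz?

Nyquist = 384,000/2 = 192,000 Hz; 1,152,807 Hz exceeds it.
Alias = |1,152,807 − 3×384,000| = |1,152,807 − 1,152,000| = 807 Hz = 0.807 kHz.

0.807 kHz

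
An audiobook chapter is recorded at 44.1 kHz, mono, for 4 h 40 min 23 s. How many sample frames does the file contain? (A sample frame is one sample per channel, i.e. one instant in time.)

4 h 40 min 23 s = 16,823 s.
44,100 samples/s × 16,823 s = 741,894,300 frames.

741,894,300 sample frames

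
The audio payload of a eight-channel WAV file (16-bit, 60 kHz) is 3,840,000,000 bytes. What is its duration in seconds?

Byte rate = 60,000 × 2 × 8 = 960,000 bytes/s.
Duration = 3,840,000,000 / 960,000 = 4,000 s.

4,000 seconds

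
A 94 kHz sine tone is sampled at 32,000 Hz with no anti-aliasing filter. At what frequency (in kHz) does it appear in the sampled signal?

2 kHz

Nyquist = 32,000/2 = 16,000 Hz; 94,000 Hz exceeds it.
Alias = |94,000 − 3×32,000| = |94,000 − 96,000| = 2,000 Hz = 2 kHz.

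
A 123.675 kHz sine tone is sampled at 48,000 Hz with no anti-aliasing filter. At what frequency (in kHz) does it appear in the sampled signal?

Nyquist = 48,000/2 = 24,000 Hz; 123,675 Hz exceeds it.
Alias = |123,675 − 3×48,000| = |123,675 − 144,000| = 20,325 Hz = 20.325 kHz.

20.325 kHz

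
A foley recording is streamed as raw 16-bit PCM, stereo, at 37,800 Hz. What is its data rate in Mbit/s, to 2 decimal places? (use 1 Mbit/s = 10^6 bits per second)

1.21 Mbit/s

Bit rate = 37,800 × 16 × 2 = 1,209,600 bits/s.
= 1.21 Mbit/s.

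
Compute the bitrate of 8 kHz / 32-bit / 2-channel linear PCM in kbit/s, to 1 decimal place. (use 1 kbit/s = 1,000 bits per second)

Bit rate = 8,000 × 32 × 2 = 512,000 bits/s.
= 512.0 kbit/s.

512.0 kbit/s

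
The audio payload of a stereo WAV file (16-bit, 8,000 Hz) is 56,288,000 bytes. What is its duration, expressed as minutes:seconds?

Byte rate = 8,000 × 2 × 2 = 32,000 bytes/s.
Duration = 56,288,000 / 32,000 = 1,759 s.
1,759 s = 29:19.

29:19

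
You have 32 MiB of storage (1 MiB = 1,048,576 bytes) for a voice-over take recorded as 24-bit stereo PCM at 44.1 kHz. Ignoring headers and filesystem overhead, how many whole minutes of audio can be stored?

Uncompressed byte rate = 44,100 × 3 × 2 = 264,600 bytes/s.
Capacity = 32 × 1,048,576 = 33,554,432 bytes.
33,554,432 / 264,600 ≈ 126.81 s → 2 minutes.

2 minutes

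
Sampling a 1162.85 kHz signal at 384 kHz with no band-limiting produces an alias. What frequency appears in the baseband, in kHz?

10.85 kHz

Nyquist = 384,000/2 = 192,000 Hz; 1,162,850 Hz exceeds it.
Alias = |1,162,850 − 3×384,000| = |1,162,850 − 1,152,000| = 10,850 Hz = 10.85 kHz.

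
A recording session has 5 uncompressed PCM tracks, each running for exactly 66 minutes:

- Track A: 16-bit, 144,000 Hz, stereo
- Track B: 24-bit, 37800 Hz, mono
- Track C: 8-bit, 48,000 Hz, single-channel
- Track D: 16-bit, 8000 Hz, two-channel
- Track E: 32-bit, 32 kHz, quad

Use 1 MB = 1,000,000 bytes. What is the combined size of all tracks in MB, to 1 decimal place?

exactly 66 minutes = 3,960 s.
Track A: 144,000 × 3,960 × 2 × 2 = 2,280,960,000 bytes.
Track B: 37,800 × 3,960 × 3 × 1 = 449,064,000 bytes.
Track C: 48,000 × 3,960 × 1 × 1 = 190,080,000 bytes.
Track D: 8,000 × 3,960 × 2 × 2 = 126,720,000 bytes.
Track E: 32,000 × 3,960 × 4 × 4 = 2,027,520,000 bytes.
Total = 5,074,344,000 bytes = 5074.3 MB.

5074.3 MB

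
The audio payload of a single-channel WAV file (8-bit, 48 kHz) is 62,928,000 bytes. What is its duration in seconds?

Byte rate = 48,000 × 1 × 1 = 48,000 bytes/s.
Duration = 62,928,000 / 48,000 = 1,311 s.

1,311 seconds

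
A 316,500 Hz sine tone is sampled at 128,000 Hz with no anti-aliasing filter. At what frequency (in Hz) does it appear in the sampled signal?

Nyquist = 128,000/2 = 64,000 Hz; 316,500 Hz exceeds it.
Alias = |316,500 − 2×128,000| = |316,500 − 256,000| = 60,500 Hz.

60,500 Hz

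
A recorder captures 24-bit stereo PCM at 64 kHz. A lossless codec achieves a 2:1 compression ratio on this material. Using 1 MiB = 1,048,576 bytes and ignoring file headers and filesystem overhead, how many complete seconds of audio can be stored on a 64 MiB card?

Uncompressed byte rate = 64,000 × 3 × 2 = 384,000 bytes/s.
After 2:1 compression, effective rate ≈ 192000 bytes/s.
Capacity = 64 × 1,048,576 = 67,108,864 bytes.
67,108,864 / effective rate ≈ 349.53 s → 349 seconds.

349 seconds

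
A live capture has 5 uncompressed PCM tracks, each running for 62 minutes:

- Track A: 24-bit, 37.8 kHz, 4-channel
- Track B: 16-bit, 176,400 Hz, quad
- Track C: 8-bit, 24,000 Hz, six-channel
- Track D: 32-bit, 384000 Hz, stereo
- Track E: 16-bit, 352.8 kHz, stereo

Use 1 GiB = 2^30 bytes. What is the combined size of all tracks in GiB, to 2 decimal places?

62 minutes = 3,720 s.
Track A: 37,800 × 3,720 × 3 × 4 = 1,687,392,000 bytes.
Track B: 176,400 × 3,720 × 2 × 4 = 5,249,664,000 bytes.
Track C: 24,000 × 3,720 × 1 × 6 = 535,680,000 bytes.
Track D: 384,000 × 3,720 × 4 × 2 = 11,427,840,000 bytes.
Track E: 352,800 × 3,720 × 2 × 2 = 5,249,664,000 bytes.
Total = 24,150,240,000 bytes = 22.49 GiB.

22.49 GiB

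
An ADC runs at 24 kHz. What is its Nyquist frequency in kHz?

12 kHz

Nyquist frequency = sample rate / 2 = 24,000 / 2 = 12 kHz.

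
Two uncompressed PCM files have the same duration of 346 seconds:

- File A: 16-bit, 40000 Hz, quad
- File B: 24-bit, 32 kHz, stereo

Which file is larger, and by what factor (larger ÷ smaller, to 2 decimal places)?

File A, by a factor of 1.67

File A: 40,000 × 2 × 4 = 320,000 bytes/s.
File B: 32,000 × 3 × 2 = 192,000 bytes/s.
File A is larger; ratio = 110,720,000 / 66,432,000 = 1.67.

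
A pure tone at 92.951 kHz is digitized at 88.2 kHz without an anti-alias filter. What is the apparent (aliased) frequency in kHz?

Nyquist = 88,200/2 = 44,100 Hz; 92,951 Hz exceeds it.
Alias = |92,951 − 1×88,200| = |92,951 − 88,200| = 4,751 Hz = 4.751 kHz.

4.751 kHz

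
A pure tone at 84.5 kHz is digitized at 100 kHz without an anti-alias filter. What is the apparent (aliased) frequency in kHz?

15.5 kHz

Nyquist = 100,000/2 = 50,000 Hz; 84,500 Hz exceeds it.
Alias = |84,500 − 1×100,000| = |84,500 − 100,000| = 15,500 Hz = 15.5 kHz.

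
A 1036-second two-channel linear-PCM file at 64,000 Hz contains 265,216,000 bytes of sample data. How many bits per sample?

Bytes per sample = 265,216,000 / (64,000 × 1,036 × 2) = 265,216,000 / 132,608,000 = 2.
Bit depth = 2 × 8 = 16 bits.

16 bits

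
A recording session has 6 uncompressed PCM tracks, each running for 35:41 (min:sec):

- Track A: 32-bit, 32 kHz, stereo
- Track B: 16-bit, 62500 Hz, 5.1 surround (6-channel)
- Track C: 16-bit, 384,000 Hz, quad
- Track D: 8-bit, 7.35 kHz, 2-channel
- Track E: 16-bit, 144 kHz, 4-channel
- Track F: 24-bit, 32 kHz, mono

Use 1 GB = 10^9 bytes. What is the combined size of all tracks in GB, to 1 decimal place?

11.4 GB

35:41 (min:sec) = 2,141 s.
Track A: 32,000 × 2,141 × 4 × 2 = 548,096,000 bytes.
Track B: 62,500 × 2,141 × 2 × 6 = 1,605,750,000 bytes.
Track C: 384,000 × 2,141 × 2 × 4 = 6,577,152,000 bytes.
Track D: 7,350 × 2,141 × 1 × 2 = 31,472,700 bytes.
Track E: 144,000 × 2,141 × 2 × 4 = 2,466,432,000 bytes.
Track F: 32,000 × 2,141 × 3 × 1 = 205,536,000 bytes.
Total = 11,434,438,700 bytes = 11.4 GB.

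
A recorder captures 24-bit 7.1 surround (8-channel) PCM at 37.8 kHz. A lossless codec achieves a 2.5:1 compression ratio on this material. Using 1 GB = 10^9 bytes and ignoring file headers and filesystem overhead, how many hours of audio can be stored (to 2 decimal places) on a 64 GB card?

Uncompressed byte rate = 37,800 × 3 × 8 = 907,200 bytes/s.
After 2.5:1 compression, effective rate ≈ 362880 bytes/s.
Capacity = 64 × 1,000,000,000 = 64,000,000,000 bytes.
64,000,000,000 / effective rate ≈ 176366.84 s → 48.99 hours.

48.99 hours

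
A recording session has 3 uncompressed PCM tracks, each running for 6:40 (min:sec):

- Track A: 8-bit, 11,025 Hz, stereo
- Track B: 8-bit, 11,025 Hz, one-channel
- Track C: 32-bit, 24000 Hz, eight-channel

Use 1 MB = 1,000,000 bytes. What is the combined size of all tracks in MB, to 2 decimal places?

320.43 MB

6:40 (min:sec) = 400 s.
Track A: 11,025 × 400 × 1 × 2 = 8,820,000 bytes.
Track B: 11,025 × 400 × 1 × 1 = 4,410,000 bytes.
Track C: 24,000 × 400 × 4 × 8 = 307,200,000 bytes.
Total = 320,430,000 bytes = 320.43 MB.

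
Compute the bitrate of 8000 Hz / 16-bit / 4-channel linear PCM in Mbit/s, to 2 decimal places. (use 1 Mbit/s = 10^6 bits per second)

0.51 Mbit/s

Bit rate = 8,000 × 16 × 4 = 512,000 bits/s.
= 0.51 Mbit/s.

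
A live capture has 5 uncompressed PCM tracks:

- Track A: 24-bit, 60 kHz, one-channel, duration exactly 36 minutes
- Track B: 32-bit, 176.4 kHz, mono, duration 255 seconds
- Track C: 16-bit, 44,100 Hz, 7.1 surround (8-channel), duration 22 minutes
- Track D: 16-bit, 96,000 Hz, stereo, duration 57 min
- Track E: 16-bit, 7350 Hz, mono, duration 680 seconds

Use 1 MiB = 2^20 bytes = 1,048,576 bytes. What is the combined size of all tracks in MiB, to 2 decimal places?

2692.60 MiB

Track A: exactly 36 minutes = 2,160 s; 60,000 × 2,160 × 3 × 1 = 388,800,000 bytes.
Track B: 176,400 × 255 × 4 × 1 = 179,928,000 bytes.
Track C: 22 minutes = 1,320 s; 44,100 × 1,320 × 2 × 8 = 931,392,000 bytes.
Track D: 57 min = 3,420 s; 96,000 × 3,420 × 2 × 2 = 1,313,280,000 bytes.
Track E: 7,350 × 680 × 2 × 1 = 9,996,000 bytes.
Total = 2,823,396,000 bytes = 2692.60 MiB.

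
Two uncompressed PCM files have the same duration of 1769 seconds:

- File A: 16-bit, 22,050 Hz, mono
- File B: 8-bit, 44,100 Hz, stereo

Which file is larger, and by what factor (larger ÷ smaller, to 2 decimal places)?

File A: 22,050 × 2 × 1 = 44,100 bytes/s.
File B: 44,100 × 1 × 2 = 88,200 bytes/s.
File B is larger; ratio = 156,025,800 / 78,012,900 = 2.00.

File B, by a factor of 2.00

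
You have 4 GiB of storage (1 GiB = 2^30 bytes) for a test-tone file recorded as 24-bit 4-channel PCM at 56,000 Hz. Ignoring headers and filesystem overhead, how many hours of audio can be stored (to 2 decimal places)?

Uncompressed byte rate = 56,000 × 3 × 4 = 672,000 bytes/s.
Capacity = 4 × 1,073,741,824 = 4,294,967,296 bytes.
4,294,967,296 / 672,000 ≈ 6391.32 s → 1.78 hours.

1.78 hours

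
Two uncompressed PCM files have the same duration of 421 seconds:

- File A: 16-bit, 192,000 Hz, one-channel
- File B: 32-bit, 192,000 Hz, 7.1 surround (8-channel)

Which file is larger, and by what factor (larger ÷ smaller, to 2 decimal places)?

File B, by a factor of 16.00

File A: 192,000 × 2 × 1 = 384,000 bytes/s.
File B: 192,000 × 4 × 8 = 6,144,000 bytes/s.
File B is larger; ratio = 2,586,624,000 / 161,664,000 = 16.00.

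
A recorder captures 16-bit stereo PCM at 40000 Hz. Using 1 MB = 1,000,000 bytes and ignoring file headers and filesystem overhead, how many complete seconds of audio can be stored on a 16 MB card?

Uncompressed byte rate = 40,000 × 2 × 2 = 160,000 bytes/s.
Capacity = 16 × 1,000,000 = 16,000,000 bytes.
16,000,000 / 160,000 ≈ 100 s → 100 seconds.

100 seconds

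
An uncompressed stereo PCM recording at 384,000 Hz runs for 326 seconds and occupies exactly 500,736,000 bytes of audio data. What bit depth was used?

Bytes per sample = 500,736,000 / (384,000 × 326 × 2) = 500,736,000 / 250,368,000 = 2.
Bit depth = 2 × 8 = 16 bits.

16 bits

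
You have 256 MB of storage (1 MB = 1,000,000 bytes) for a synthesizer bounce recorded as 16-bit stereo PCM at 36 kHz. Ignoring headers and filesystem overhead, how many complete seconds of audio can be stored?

Uncompressed byte rate = 36,000 × 2 × 2 = 144,000 bytes/s.
Capacity = 256 × 1,000,000 = 256,000,000 bytes.
256,000,000 / 144,000 ≈ 1777.78 s → 1,777 seconds.

1,777 seconds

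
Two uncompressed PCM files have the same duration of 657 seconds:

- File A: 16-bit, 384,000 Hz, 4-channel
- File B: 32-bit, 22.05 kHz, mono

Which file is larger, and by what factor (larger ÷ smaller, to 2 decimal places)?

File A, by a factor of 34.83

File A: 384,000 × 2 × 4 = 3,072,000 bytes/s.
File B: 22,050 × 4 × 1 = 88,200 bytes/s.
File A is larger; ratio = 2,018,304,000 / 57,947,400 = 34.83.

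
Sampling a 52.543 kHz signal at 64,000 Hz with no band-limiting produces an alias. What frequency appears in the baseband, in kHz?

Nyquist = 64,000/2 = 32,000 Hz; 52,543 Hz exceeds it.
Alias = |52,543 − 1×64,000| = |52,543 − 64,000| = 11,457 Hz = 11.457 kHz.

11.457 kHz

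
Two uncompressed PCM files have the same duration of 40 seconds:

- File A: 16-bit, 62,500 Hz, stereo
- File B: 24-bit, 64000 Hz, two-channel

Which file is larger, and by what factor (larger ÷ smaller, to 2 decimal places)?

File B, by a factor of 1.54

File A: 62,500 × 2 × 2 = 250,000 bytes/s.
File B: 64,000 × 3 × 2 = 384,000 bytes/s.
File B is larger; ratio = 15,360,000 / 10,000,000 = 1.54.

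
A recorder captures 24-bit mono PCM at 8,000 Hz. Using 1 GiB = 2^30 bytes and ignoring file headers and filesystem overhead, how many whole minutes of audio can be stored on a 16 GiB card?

11,930 minutes

Uncompressed byte rate = 8,000 × 3 × 1 = 24,000 bytes/s.
Capacity = 16 × 1,073,741,824 = 17,179,869,184 bytes.
17,179,869,184 / 24,000 ≈ 715827.88 s → 11,930 minutes.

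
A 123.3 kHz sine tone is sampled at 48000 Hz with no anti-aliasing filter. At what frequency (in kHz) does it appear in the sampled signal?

20.7 kHz

Nyquist = 48,000/2 = 24,000 Hz; 123,300 Hz exceeds it.
Alias = |123,300 − 3×48,000| = |123,300 − 144,000| = 20,700 Hz = 20.7 kHz.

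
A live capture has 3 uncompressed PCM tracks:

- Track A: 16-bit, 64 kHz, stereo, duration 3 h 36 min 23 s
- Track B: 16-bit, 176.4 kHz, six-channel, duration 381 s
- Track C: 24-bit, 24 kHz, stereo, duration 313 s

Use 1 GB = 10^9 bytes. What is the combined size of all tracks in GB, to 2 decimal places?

4.18 GB

Track A: 3 h 36 min 23 s = 12,983 s; 64,000 × 12,983 × 2 × 2 = 3,323,648,000 bytes.
Track B: 176,400 × 381 × 2 × 6 = 806,500,800 bytes.
Track C: 24,000 × 313 × 3 × 2 = 45,072,000 bytes.
Total = 4,175,220,800 bytes = 4.18 GB.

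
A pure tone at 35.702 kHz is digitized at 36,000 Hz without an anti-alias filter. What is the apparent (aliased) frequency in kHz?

0.298 kHz

Nyquist = 36,000/2 = 18,000 Hz; 35,702 Hz exceeds it.
Alias = |35,702 − 1×36,000| = |35,702 − 36,000| = 298 Hz = 0.298 kHz.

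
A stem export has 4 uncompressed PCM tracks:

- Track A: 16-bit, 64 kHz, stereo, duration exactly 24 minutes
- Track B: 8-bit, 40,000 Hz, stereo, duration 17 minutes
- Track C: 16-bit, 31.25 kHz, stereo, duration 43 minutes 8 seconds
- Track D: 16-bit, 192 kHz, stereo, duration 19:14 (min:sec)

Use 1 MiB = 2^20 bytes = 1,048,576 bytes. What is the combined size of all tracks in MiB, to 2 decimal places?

Track A: exactly 24 minutes = 1,440 s; 64,000 × 1,440 × 2 × 2 = 368,640,000 bytes.
Track B: 17 minutes = 1,020 s; 40,000 × 1,020 × 1 × 2 = 81,600,000 bytes.
Track C: 43 minutes 8 seconds = 2,588 s; 31,250 × 2,588 × 2 × 2 = 323,500,000 bytes.
Track D: 19:14 (min:sec) = 1,154 s; 192,000 × 1,154 × 2 × 2 = 886,272,000 bytes.
Total = 1,660,012,000 bytes = 1583.11 MiB.

1583.11 MiB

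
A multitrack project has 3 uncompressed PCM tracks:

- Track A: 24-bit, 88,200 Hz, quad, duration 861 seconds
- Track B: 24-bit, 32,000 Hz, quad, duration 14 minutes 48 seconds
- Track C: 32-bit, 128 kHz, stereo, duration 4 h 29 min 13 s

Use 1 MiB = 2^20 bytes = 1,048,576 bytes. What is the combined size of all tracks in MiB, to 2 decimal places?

16968.68 MiB

Track A: 88,200 × 861 × 3 × 4 = 911,282,400 bytes.
Track B: 14 minutes 48 seconds = 888 s; 32,000 × 888 × 3 × 4 = 340,992,000 bytes.
Track C: 4 h 29 min 13 s = 16,153 s; 128,000 × 16,153 × 4 × 2 = 16,540,672,000 bytes.
Total = 17,792,946,400 bytes = 16968.68 MiB.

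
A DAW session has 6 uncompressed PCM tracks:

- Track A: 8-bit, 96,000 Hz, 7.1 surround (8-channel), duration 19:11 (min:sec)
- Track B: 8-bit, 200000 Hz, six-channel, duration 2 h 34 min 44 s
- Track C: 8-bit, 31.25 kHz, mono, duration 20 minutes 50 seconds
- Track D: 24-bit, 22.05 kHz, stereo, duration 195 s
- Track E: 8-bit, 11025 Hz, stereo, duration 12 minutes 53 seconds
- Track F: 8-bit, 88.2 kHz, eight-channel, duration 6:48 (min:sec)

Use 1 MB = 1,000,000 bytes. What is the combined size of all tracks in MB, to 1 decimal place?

12394.6 MB

Track A: 19:11 (min:sec) = 1,151 s; 96,000 × 1,151 × 1 × 8 = 883,968,000 bytes.
Track B: 2 h 34 min 44 s = 9,284 s; 200,000 × 9,284 × 1 × 6 = 11,140,800,000 bytes.
Track C: 20 minutes 50 seconds = 1,250 s; 31,250 × 1,250 × 1 × 1 = 39,062,500 bytes.
Track D: 22,050 × 195 × 3 × 2 = 25,798,500 bytes.
Track E: 12 minutes 53 seconds = 773 s; 11,025 × 773 × 1 × 2 = 17,044,650 bytes.
Track F: 6:48 (min:sec) = 408 s; 88,200 × 408 × 1 × 8 = 287,884,800 bytes.
Total = 12,394,558,450 bytes = 12394.6 MB.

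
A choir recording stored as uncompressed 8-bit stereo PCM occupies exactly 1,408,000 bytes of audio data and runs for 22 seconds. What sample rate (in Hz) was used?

Bytes = sample_rate × seconds × bytes_per_sample × channels.
sample_rate = 1,408,000 / (22 × 1 × 2) = 1,408,000 / 44 = 32,000 Hz.

32,000 Hz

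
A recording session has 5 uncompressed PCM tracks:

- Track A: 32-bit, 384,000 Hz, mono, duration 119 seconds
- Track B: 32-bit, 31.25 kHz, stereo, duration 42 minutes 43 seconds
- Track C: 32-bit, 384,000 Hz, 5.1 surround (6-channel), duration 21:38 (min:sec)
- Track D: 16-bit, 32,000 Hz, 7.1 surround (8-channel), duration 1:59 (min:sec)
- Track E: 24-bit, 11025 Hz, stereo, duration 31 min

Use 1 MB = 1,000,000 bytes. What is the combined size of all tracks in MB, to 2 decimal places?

12969.87 MB

Track A: 384,000 × 119 × 4 × 1 = 182,784,000 bytes.
Track B: 42 minutes 43 seconds = 2,563 s; 31,250 × 2,563 × 4 × 2 = 640,750,000 bytes.
Track C: 21:38 (min:sec) = 1,298 s; 384,000 × 1,298 × 4 × 6 = 11,962,368,000 bytes.
Track D: 1:59 (min:sec) = 119 s; 32,000 × 119 × 2 × 8 = 60,928,000 bytes.
Track E: 31 min = 1,860 s; 11,025 × 1,860 × 3 × 2 = 123,039,000 bytes.
Total = 12,969,869,000 bytes = 12969.87 MB.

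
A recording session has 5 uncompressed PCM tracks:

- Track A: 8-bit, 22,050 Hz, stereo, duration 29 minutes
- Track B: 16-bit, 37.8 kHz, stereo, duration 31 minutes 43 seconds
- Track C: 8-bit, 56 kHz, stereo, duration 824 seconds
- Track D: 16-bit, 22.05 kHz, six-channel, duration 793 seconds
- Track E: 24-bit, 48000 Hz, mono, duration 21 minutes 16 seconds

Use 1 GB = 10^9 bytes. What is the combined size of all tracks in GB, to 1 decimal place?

0.9 GB

Track A: 29 minutes = 1,740 s; 22,050 × 1,740 × 1 × 2 = 76,734,000 bytes.
Track B: 31 minutes 43 seconds = 1,903 s; 37,800 × 1,903 × 2 × 2 = 287,733,600 bytes.
Track C: 56,000 × 824 × 1 × 2 = 92,288,000 bytes.
Track D: 22,050 × 793 × 2 × 6 = 209,827,800 bytes.
Track E: 21 minutes 16 seconds = 1,276 s; 48,000 × 1,276 × 3 × 1 = 183,744,000 bytes.
Total = 850,327,400 bytes = 0.9 GB.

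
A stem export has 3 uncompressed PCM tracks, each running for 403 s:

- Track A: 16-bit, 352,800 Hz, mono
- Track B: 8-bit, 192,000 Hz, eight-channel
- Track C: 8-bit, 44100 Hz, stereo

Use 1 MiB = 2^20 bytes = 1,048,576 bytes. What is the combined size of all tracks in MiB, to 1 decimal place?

Track A: 352,800 × 403 × 2 × 1 = 284,356,800 bytes.
Track B: 192,000 × 403 × 1 × 8 = 619,008,000 bytes.
Track C: 44,100 × 403 × 1 × 2 = 35,544,600 bytes.
Total = 938,909,400 bytes = 895.4 MiB.

895.4 MiB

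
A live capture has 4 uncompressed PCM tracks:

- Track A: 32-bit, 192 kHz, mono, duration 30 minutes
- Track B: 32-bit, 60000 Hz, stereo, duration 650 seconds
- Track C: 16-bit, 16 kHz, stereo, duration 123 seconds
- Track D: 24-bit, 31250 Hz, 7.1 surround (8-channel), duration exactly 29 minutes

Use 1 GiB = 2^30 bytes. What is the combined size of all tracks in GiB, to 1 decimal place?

Track A: 30 minutes = 1,800 s; 192,000 × 1,800 × 4 × 1 = 1,382,400,000 bytes.
Track B: 60,000 × 650 × 4 × 2 = 312,000,000 bytes.
Track C: 16,000 × 123 × 2 × 2 = 7,872,000 bytes.
Track D: exactly 29 minutes = 1,740 s; 31,250 × 1,740 × 3 × 8 = 1,305,000,000 bytes.
Total = 3,007,272,000 bytes = 2.8 GiB.

2.8 GiB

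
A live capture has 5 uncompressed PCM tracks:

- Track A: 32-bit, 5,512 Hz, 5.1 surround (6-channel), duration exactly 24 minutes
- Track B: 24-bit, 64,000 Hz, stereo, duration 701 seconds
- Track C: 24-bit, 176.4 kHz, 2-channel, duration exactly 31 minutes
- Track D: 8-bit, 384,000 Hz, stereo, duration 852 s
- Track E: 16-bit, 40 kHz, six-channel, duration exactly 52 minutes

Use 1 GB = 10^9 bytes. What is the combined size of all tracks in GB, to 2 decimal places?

Track A: exactly 24 minutes = 1,440 s; 5,512 × 1,440 × 4 × 6 = 190,494,720 bytes.
Track B: 64,000 × 701 × 3 × 2 = 269,184,000 bytes.
Track C: exactly 31 minutes = 1,860 s; 176,400 × 1,860 × 3 × 2 = 1,968,624,000 bytes.
Track D: 384,000 × 852 × 1 × 2 = 654,336,000 bytes.
Track E: exactly 52 minutes = 3,120 s; 40,000 × 3,120 × 2 × 6 = 1,497,600,000 bytes.
Total = 4,580,238,720 bytes = 4.58 GB.

4.58 GB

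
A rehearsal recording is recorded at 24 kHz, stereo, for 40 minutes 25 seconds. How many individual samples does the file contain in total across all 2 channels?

40 minutes 25 seconds = 2,425 s.
24,000 × 2,425 s × 2 ch = 116,400,000 samples.

116,400,000 samples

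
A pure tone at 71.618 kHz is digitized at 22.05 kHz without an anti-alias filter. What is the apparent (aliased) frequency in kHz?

Nyquist = 22,050/2 = 11,025 Hz; 71,618 Hz exceeds it.
Alias = |71,618 − 3×22,050| = |71,618 − 66,150| = 5,468 Hz = 5.468 kHz.

5.468 kHz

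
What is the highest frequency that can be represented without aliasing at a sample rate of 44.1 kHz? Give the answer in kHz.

22.05 kHz

Nyquist frequency = sample rate / 2 = 44,100 / 2 = 22.05 kHz.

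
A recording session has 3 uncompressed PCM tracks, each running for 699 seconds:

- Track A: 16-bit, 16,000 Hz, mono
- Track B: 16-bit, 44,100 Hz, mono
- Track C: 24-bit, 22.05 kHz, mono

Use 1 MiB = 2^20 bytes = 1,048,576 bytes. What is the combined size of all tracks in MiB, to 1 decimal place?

124.2 MiB

Track A: 16,000 × 699 × 2 × 1 = 22,368,000 bytes.
Track B: 44,100 × 699 × 2 × 1 = 61,651,800 bytes.
Track C: 22,050 × 699 × 3 × 1 = 46,238,850 bytes.
Total = 130,258,650 bytes = 124.2 MiB.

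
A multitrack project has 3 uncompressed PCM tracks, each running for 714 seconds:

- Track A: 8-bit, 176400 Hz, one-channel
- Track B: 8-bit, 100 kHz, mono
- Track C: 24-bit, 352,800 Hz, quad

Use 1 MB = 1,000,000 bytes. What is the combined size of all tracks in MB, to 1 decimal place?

Track A: 176,400 × 714 × 1 × 1 = 125,949,600 bytes.
Track B: 100,000 × 714 × 1 × 1 = 71,400,000 bytes.
Track C: 352,800 × 714 × 3 × 4 = 3,022,790,400 bytes.
Total = 3,220,140,000 bytes = 3220.1 MB.

3220.1 MB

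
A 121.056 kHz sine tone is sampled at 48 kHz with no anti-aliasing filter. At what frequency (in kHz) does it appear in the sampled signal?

Nyquist = 48,000/2 = 24,000 Hz; 121,056 Hz exceeds it.
Alias = |121,056 − 3×48,000| = |121,056 − 144,000| = 22,944 Hz = 22.944 kHz.

22.944 kHz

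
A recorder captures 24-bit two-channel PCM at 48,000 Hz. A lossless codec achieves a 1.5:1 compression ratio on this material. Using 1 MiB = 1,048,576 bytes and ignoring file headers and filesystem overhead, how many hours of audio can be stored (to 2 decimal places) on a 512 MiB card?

0.78 hours

Uncompressed byte rate = 48,000 × 3 × 2 = 288,000 bytes/s.
After 1.5:1 compression, effective rate ≈ 192000 bytes/s.
Capacity = 512 × 1,048,576 = 536,870,912 bytes.
536,870,912 / effective rate ≈ 2796.2 s → 0.78 hours.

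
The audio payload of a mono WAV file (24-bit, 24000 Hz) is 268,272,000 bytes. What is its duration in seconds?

3,726 seconds

Byte rate = 24,000 × 3 × 1 = 72,000 bytes/s.
Duration = 268,272,000 / 72,000 = 3,726 s.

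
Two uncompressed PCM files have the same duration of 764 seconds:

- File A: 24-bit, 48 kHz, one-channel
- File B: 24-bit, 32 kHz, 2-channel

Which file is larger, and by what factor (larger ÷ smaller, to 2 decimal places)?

File B, by a factor of 1.33

File A: 48,000 × 3 × 1 = 144,000 bytes/s.
File B: 32,000 × 3 × 2 = 192,000 bytes/s.
File B is larger; ratio = 146,688,000 / 110,016,000 = 1.33.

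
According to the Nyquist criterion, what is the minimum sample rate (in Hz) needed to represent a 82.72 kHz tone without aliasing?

Minimum sample rate = 2 × 82,720 Hz = 165,440 Hz.

165,440 Hz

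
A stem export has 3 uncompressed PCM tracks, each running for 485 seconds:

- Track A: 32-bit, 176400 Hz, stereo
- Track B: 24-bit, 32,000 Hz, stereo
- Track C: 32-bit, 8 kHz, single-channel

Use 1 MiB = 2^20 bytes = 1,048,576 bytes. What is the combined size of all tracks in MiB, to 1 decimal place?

Track A: 176,400 × 485 × 4 × 2 = 684,432,000 bytes.
Track B: 32,000 × 485 × 3 × 2 = 93,120,000 bytes.
Track C: 8,000 × 485 × 4 × 1 = 15,520,000 bytes.
Total = 793,072,000 bytes = 756.3 MiB.

756.3 MiB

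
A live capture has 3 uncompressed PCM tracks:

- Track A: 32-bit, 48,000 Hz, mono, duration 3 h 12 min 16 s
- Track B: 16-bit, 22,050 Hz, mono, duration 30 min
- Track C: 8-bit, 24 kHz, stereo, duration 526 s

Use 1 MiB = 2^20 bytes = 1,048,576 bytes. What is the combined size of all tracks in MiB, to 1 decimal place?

Track A: 3 h 12 min 16 s = 11,536 s; 48,000 × 11,536 × 4 × 1 = 2,214,912,000 bytes.
Track B: 30 min = 1,800 s; 22,050 × 1,800 × 2 × 1 = 79,380,000 bytes.
Track C: 24,000 × 526 × 1 × 2 = 25,248,000 bytes.
Total = 2,319,540,000 bytes = 2212.1 MiB.

2212.1 MiB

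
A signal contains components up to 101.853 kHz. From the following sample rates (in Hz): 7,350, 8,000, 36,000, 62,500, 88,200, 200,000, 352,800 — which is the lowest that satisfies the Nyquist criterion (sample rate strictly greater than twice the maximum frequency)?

Need sample rate > 2 × 101,853 = 203,706 Hz.
Lowest listed rate above 203,706 Hz is 352,800 Hz.

352,800 Hz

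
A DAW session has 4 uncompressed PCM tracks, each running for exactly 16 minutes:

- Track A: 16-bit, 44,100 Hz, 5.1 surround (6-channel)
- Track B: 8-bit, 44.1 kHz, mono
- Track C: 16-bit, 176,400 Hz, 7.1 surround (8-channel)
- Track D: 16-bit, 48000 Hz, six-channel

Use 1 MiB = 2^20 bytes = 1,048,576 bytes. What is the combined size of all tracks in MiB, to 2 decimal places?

exactly 16 minutes = 960 s.
Track A: 44,100 × 960 × 2 × 6 = 508,032,000 bytes.
Track B: 44,100 × 960 × 1 × 1 = 42,336,000 bytes.
Track C: 176,400 × 960 × 2 × 8 = 2,709,504,000 bytes.
Track D: 48,000 × 960 × 2 × 6 = 552,960,000 bytes.
Total = 3,812,832,000 bytes = 3636.20 MiB.

3636.20 MiB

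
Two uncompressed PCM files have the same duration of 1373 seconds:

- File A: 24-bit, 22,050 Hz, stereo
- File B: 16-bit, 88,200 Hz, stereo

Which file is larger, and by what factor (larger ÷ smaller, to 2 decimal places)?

File B, by a factor of 2.67

File A: 22,050 × 3 × 2 = 132,300 bytes/s.
File B: 88,200 × 2 × 2 = 352,800 bytes/s.
File B is larger; ratio = 484,394,400 / 181,647,900 = 2.67.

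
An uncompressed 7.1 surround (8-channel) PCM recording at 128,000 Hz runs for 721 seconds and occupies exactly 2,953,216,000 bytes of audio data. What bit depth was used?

32 bits

Bytes per sample = 2,953,216,000 / (128,000 × 721 × 8) = 2,953,216,000 / 738,304,000 = 4.
Bit depth = 4 × 8 = 32 bits.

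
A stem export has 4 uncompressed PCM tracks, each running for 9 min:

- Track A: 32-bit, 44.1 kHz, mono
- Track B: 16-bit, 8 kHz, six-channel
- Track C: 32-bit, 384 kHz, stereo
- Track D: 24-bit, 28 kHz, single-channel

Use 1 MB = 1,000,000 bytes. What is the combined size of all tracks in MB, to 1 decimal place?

9 min = 540 s.
Track A: 44,100 × 540 × 4 × 1 = 95,256,000 bytes.
Track B: 8,000 × 540 × 2 × 6 = 51,840,000 bytes.
Track C: 384,000 × 540 × 4 × 2 = 1,658,880,000 bytes.
Track D: 28,000 × 540 × 3 × 1 = 45,360,000 bytes.
Total = 1,851,336,000 bytes = 1851.3 MB.

1851.3 MB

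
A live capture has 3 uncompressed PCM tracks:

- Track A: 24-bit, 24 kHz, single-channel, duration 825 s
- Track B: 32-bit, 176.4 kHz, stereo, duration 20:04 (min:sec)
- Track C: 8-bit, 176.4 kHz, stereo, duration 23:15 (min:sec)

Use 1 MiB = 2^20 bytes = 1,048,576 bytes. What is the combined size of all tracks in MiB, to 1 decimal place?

2146.4 MiB

Track A: 24,000 × 825 × 3 × 1 = 59,400,000 bytes.
Track B: 20:04 (min:sec) = 1,204 s; 176,400 × 1,204 × 4 × 2 = 1,699,084,800 bytes.
Track C: 23:15 (min:sec) = 1,395 s; 176,400 × 1,395 × 1 × 2 = 492,156,000 bytes.
Total = 2,250,640,800 bytes = 2146.4 MiB.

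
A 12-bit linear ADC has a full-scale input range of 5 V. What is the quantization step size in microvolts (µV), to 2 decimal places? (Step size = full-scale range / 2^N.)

5 V / 2^12 = 5 / 4,096 V = 1220.70 µV.

1220.70 µV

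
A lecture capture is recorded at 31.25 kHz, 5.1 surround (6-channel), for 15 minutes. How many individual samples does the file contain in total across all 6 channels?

168,750,000 samples

15 minutes = 900 s.
31,250 × 900 s × 6 ch = 168,750,000 samples.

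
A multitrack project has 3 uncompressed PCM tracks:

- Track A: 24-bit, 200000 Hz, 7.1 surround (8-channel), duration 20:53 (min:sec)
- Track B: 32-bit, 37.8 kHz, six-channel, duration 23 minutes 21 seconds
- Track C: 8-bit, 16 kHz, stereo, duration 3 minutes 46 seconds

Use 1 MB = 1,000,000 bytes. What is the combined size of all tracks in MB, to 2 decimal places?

7292.62 MB

Track A: 20:53 (min:sec) = 1,253 s; 200,000 × 1,253 × 3 × 8 = 6,014,400,000 bytes.
Track B: 23 minutes 21 seconds = 1,401 s; 37,800 × 1,401 × 4 × 6 = 1,270,987,200 bytes.
Track C: 3 minutes 46 seconds = 226 s; 16,000 × 226 × 1 × 2 = 7,232,000 bytes.
Total = 7,292,619,200 bytes = 7292.62 MB.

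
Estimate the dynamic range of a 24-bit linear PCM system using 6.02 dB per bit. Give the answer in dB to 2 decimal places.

24 × 6.02 = 144.48 dB.

144.48 dB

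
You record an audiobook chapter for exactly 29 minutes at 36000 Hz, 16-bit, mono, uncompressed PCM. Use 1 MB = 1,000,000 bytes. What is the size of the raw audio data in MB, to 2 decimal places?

Duration = exactly 29 minutes = 1,740 s.
Bytes = 36,000 samples/s × 1,740 s × 2 bytes/sample × 1 ch = 125,280,000 bytes.
125,280,000 / 1,000,000 = 125.28 MB.

125.28 MB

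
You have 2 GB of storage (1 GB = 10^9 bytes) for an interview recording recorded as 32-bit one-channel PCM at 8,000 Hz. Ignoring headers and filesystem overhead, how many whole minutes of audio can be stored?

1,041 minutes

Uncompressed byte rate = 8,000 × 4 × 1 = 32,000 bytes/s.
Capacity = 2 × 1,000,000,000 = 2,000,000,000 bytes.
2,000,000,000 / 32,000 ≈ 62500 s → 1,041 minutes.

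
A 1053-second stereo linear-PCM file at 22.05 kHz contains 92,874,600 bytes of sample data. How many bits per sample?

Bytes per sample = 92,874,600 / (22,050 × 1,053 × 2) = 92,874,600 / 46,437,300 = 2.
Bit depth = 2 × 8 = 16 bits.

16 bits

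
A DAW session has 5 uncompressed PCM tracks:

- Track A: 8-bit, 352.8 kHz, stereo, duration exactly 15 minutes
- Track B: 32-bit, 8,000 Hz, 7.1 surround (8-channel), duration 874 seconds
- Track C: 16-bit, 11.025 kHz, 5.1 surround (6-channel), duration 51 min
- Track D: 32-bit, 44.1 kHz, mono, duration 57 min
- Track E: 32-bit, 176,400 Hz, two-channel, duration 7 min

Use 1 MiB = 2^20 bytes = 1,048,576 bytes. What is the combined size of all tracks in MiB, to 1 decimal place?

2345.7 MiB

Track A: exactly 15 minutes = 900 s; 352,800 × 900 × 1 × 2 = 635,040,000 bytes.
Track B: 8,000 × 874 × 4 × 8 = 223,744,000 bytes.
Track C: 51 min = 3,060 s; 11,025 × 3,060 × 2 × 6 = 404,838,000 bytes.
Track D: 57 min = 3,420 s; 44,100 × 3,420 × 4 × 1 = 603,288,000 bytes.
Track E: 7 min = 420 s; 176,400 × 420 × 4 × 2 = 592,704,000 bytes.
Total = 2,459,614,000 bytes = 2345.7 MiB.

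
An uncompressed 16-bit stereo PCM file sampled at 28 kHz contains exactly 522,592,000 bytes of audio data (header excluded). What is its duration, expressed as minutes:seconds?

Byte rate = 28,000 × 2 × 2 = 112,000 bytes/s.
Duration = 522,592,000 / 112,000 = 4,666 s.
4,666 s = 77:46.

77:46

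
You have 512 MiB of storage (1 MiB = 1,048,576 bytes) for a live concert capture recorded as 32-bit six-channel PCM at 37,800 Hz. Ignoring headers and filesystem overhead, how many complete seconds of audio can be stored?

591 seconds

Uncompressed byte rate = 37,800 × 4 × 6 = 907,200 bytes/s.
Capacity = 512 × 1,048,576 = 536,870,912 bytes.
536,870,912 / 907,200 ≈ 591.79 s → 591 seconds.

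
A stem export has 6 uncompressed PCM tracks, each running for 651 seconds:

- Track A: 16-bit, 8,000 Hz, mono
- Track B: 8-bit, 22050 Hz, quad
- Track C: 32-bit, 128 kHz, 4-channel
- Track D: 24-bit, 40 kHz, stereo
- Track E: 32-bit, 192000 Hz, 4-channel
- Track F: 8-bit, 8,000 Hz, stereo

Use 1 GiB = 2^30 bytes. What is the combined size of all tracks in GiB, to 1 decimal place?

3.3 GiB

Track A: 8,000 × 651 × 2 × 1 = 10,416,000 bytes.
Track B: 22,050 × 651 × 1 × 4 = 57,418,200 bytes.
Track C: 128,000 × 651 × 4 × 4 = 1,333,248,000 bytes.
Track D: 40,000 × 651 × 3 × 2 = 156,240,000 bytes.
Track E: 192,000 × 651 × 4 × 4 = 1,999,872,000 bytes.
Track F: 8,000 × 651 × 1 × 2 = 10,416,000 bytes.
Total = 3,567,610,200 bytes = 3.3 GiB.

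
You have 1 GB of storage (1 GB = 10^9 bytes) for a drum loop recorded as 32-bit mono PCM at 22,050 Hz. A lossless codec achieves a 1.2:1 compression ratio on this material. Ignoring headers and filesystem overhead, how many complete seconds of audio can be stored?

13,605 seconds

Uncompressed byte rate = 22,050 × 4 × 1 = 88,200 bytes/s.
After 1.2:1 compression, effective rate ≈ 73500 bytes/s.
Capacity = 1 × 1,000,000,000 = 1,000,000,000 bytes.
1,000,000,000 / effective rate ≈ 13605.44 s → 13,605 seconds.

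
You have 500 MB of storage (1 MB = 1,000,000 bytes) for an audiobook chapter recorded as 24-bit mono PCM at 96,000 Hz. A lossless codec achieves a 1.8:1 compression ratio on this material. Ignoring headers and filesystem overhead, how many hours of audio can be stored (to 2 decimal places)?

Uncompressed byte rate = 96,000 × 3 × 1 = 288,000 bytes/s.
After 1.8:1 compression, effective rate ≈ 160000 bytes/s.
Capacity = 500 × 1,000,000 = 500,000,000 bytes.
500,000,000 / effective rate ≈ 3125 s → 0.87 hours.

0.87 hours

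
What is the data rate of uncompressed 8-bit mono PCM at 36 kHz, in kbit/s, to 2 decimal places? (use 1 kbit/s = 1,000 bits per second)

Bit rate = 36,000 × 8 × 1 = 288,000 bits/s.
= 288.00 kbit/s.

288.00 kbit/s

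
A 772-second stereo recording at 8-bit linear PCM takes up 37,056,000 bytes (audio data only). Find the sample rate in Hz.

Bytes = sample_rate × seconds × bytes_per_sample × channels.
sample_rate = 37,056,000 / (772 × 1 × 2) = 37,056,000 / 1,544 = 24,000 Hz.

24,000 Hz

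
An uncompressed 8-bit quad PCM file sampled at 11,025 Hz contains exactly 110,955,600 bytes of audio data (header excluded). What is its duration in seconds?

2,516 seconds

Byte rate = 11,025 × 1 × 4 = 44,100 bytes/s.
Duration = 110,955,600 / 44,100 = 2,516 s.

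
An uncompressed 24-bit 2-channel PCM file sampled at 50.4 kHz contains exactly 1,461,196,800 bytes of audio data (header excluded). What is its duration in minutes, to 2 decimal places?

80.53 minutes

Byte rate = 50,400 × 3 × 2 = 302,400 bytes/s.
Duration = 1,461,196,800 / 302,400 = 4,832 s.
4,832 s / 60 = 80.53 minutes.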